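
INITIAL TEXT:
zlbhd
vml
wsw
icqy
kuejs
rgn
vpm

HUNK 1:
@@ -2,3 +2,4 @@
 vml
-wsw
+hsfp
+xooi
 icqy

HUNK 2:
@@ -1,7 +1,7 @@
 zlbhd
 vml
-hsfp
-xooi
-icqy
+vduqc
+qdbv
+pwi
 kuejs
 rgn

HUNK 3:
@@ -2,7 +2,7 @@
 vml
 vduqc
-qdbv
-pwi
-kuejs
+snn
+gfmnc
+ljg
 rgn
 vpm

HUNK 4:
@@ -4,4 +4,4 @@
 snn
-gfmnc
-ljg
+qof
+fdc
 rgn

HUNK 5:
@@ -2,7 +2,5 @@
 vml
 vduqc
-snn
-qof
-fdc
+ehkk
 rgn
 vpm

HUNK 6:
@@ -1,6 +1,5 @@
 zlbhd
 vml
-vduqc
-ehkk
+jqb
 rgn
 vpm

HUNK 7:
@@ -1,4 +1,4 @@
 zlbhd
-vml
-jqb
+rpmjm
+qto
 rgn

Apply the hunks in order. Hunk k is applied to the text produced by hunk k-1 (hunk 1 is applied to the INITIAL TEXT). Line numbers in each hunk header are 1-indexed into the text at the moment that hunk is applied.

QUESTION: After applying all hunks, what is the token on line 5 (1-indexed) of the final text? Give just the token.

Hunk 1: at line 2 remove [wsw] add [hsfp,xooi] -> 8 lines: zlbhd vml hsfp xooi icqy kuejs rgn vpm
Hunk 2: at line 1 remove [hsfp,xooi,icqy] add [vduqc,qdbv,pwi] -> 8 lines: zlbhd vml vduqc qdbv pwi kuejs rgn vpm
Hunk 3: at line 2 remove [qdbv,pwi,kuejs] add [snn,gfmnc,ljg] -> 8 lines: zlbhd vml vduqc snn gfmnc ljg rgn vpm
Hunk 4: at line 4 remove [gfmnc,ljg] add [qof,fdc] -> 8 lines: zlbhd vml vduqc snn qof fdc rgn vpm
Hunk 5: at line 2 remove [snn,qof,fdc] add [ehkk] -> 6 lines: zlbhd vml vduqc ehkk rgn vpm
Hunk 6: at line 1 remove [vduqc,ehkk] add [jqb] -> 5 lines: zlbhd vml jqb rgn vpm
Hunk 7: at line 1 remove [vml,jqb] add [rpmjm,qto] -> 5 lines: zlbhd rpmjm qto rgn vpm
Final line 5: vpm

Answer: vpm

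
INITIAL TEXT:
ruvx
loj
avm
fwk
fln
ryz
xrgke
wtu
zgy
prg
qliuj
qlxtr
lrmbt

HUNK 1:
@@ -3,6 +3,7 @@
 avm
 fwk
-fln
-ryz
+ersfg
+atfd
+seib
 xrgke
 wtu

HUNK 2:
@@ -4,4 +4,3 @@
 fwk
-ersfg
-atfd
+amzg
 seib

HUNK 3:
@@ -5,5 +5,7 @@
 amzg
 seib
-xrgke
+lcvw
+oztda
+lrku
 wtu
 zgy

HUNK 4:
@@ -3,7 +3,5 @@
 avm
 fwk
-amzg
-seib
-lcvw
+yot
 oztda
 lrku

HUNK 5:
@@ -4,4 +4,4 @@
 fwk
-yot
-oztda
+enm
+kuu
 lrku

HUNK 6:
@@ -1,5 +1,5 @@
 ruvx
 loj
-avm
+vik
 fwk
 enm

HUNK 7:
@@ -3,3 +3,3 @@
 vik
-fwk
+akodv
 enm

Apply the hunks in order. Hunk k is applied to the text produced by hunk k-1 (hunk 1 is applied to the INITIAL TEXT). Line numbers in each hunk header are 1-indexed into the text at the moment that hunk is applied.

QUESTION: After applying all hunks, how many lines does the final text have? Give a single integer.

Answer: 13

Derivation:
Hunk 1: at line 3 remove [fln,ryz] add [ersfg,atfd,seib] -> 14 lines: ruvx loj avm fwk ersfg atfd seib xrgke wtu zgy prg qliuj qlxtr lrmbt
Hunk 2: at line 4 remove [ersfg,atfd] add [amzg] -> 13 lines: ruvx loj avm fwk amzg seib xrgke wtu zgy prg qliuj qlxtr lrmbt
Hunk 3: at line 5 remove [xrgke] add [lcvw,oztda,lrku] -> 15 lines: ruvx loj avm fwk amzg seib lcvw oztda lrku wtu zgy prg qliuj qlxtr lrmbt
Hunk 4: at line 3 remove [amzg,seib,lcvw] add [yot] -> 13 lines: ruvx loj avm fwk yot oztda lrku wtu zgy prg qliuj qlxtr lrmbt
Hunk 5: at line 4 remove [yot,oztda] add [enm,kuu] -> 13 lines: ruvx loj avm fwk enm kuu lrku wtu zgy prg qliuj qlxtr lrmbt
Hunk 6: at line 1 remove [avm] add [vik] -> 13 lines: ruvx loj vik fwk enm kuu lrku wtu zgy prg qliuj qlxtr lrmbt
Hunk 7: at line 3 remove [fwk] add [akodv] -> 13 lines: ruvx loj vik akodv enm kuu lrku wtu zgy prg qliuj qlxtr lrmbt
Final line count: 13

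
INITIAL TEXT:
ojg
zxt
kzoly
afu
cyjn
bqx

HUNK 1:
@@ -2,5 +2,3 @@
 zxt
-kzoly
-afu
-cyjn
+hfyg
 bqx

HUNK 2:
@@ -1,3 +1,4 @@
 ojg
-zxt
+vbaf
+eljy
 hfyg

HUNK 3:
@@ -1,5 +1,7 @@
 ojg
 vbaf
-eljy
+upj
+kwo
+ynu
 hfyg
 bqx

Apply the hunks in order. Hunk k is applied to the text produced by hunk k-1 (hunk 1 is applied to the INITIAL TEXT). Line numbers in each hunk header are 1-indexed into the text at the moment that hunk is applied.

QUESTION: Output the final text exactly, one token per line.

Answer: ojg
vbaf
upj
kwo
ynu
hfyg
bqx

Derivation:
Hunk 1: at line 2 remove [kzoly,afu,cyjn] add [hfyg] -> 4 lines: ojg zxt hfyg bqx
Hunk 2: at line 1 remove [zxt] add [vbaf,eljy] -> 5 lines: ojg vbaf eljy hfyg bqx
Hunk 3: at line 1 remove [eljy] add [upj,kwo,ynu] -> 7 lines: ojg vbaf upj kwo ynu hfyg bqx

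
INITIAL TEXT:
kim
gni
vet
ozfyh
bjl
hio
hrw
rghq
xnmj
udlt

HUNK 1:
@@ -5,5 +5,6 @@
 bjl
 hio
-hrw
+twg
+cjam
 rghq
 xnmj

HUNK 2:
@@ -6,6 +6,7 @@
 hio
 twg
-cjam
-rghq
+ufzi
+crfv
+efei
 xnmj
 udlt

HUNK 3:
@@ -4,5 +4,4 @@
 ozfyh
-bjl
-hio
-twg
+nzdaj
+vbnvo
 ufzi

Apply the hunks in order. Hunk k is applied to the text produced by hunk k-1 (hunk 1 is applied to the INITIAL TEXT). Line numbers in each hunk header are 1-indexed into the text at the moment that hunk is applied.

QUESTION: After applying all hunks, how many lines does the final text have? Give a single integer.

Answer: 11

Derivation:
Hunk 1: at line 5 remove [hrw] add [twg,cjam] -> 11 lines: kim gni vet ozfyh bjl hio twg cjam rghq xnmj udlt
Hunk 2: at line 6 remove [cjam,rghq] add [ufzi,crfv,efei] -> 12 lines: kim gni vet ozfyh bjl hio twg ufzi crfv efei xnmj udlt
Hunk 3: at line 4 remove [bjl,hio,twg] add [nzdaj,vbnvo] -> 11 lines: kim gni vet ozfyh nzdaj vbnvo ufzi crfv efei xnmj udlt
Final line count: 11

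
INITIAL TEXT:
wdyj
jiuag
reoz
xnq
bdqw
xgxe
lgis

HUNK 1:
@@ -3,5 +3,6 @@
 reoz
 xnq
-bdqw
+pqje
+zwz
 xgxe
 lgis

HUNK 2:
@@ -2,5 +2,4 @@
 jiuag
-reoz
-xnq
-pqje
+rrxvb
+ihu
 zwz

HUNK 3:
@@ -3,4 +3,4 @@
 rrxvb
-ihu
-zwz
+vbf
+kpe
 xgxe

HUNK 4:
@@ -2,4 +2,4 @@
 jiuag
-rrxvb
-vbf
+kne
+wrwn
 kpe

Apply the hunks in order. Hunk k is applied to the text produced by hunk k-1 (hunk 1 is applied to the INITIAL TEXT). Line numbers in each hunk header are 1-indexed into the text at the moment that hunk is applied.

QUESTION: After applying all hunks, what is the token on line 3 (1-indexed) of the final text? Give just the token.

Hunk 1: at line 3 remove [bdqw] add [pqje,zwz] -> 8 lines: wdyj jiuag reoz xnq pqje zwz xgxe lgis
Hunk 2: at line 2 remove [reoz,xnq,pqje] add [rrxvb,ihu] -> 7 lines: wdyj jiuag rrxvb ihu zwz xgxe lgis
Hunk 3: at line 3 remove [ihu,zwz] add [vbf,kpe] -> 7 lines: wdyj jiuag rrxvb vbf kpe xgxe lgis
Hunk 4: at line 2 remove [rrxvb,vbf] add [kne,wrwn] -> 7 lines: wdyj jiuag kne wrwn kpe xgxe lgis
Final line 3: kne

Answer: kne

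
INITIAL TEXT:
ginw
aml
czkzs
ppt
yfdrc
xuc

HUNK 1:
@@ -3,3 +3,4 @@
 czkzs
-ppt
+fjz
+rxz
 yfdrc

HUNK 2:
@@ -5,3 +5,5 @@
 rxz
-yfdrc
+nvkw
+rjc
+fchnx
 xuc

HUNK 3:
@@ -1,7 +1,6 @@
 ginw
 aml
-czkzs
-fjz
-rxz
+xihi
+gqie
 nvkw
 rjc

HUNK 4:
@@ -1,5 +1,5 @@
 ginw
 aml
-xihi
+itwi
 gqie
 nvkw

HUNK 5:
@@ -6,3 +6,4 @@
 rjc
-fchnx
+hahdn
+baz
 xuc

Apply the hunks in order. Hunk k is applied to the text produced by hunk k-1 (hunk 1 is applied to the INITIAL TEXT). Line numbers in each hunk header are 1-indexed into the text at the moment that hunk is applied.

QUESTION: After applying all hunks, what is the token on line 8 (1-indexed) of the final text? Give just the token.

Answer: baz

Derivation:
Hunk 1: at line 3 remove [ppt] add [fjz,rxz] -> 7 lines: ginw aml czkzs fjz rxz yfdrc xuc
Hunk 2: at line 5 remove [yfdrc] add [nvkw,rjc,fchnx] -> 9 lines: ginw aml czkzs fjz rxz nvkw rjc fchnx xuc
Hunk 3: at line 1 remove [czkzs,fjz,rxz] add [xihi,gqie] -> 8 lines: ginw aml xihi gqie nvkw rjc fchnx xuc
Hunk 4: at line 1 remove [xihi] add [itwi] -> 8 lines: ginw aml itwi gqie nvkw rjc fchnx xuc
Hunk 5: at line 6 remove [fchnx] add [hahdn,baz] -> 9 lines: ginw aml itwi gqie nvkw rjc hahdn baz xuc
Final line 8: baz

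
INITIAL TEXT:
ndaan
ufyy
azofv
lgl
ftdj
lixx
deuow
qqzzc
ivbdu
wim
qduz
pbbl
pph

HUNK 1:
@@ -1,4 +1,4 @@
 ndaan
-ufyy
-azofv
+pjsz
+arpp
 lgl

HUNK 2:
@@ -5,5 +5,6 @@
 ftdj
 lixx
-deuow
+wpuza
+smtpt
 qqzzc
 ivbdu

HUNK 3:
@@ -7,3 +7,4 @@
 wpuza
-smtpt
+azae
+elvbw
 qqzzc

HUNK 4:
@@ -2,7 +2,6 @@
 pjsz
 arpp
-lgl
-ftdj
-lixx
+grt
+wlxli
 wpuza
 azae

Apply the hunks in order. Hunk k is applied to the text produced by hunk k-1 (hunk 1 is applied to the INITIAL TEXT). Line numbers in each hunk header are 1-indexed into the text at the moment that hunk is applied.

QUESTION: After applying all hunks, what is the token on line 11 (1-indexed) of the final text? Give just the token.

Answer: wim

Derivation:
Hunk 1: at line 1 remove [ufyy,azofv] add [pjsz,arpp] -> 13 lines: ndaan pjsz arpp lgl ftdj lixx deuow qqzzc ivbdu wim qduz pbbl pph
Hunk 2: at line 5 remove [deuow] add [wpuza,smtpt] -> 14 lines: ndaan pjsz arpp lgl ftdj lixx wpuza smtpt qqzzc ivbdu wim qduz pbbl pph
Hunk 3: at line 7 remove [smtpt] add [azae,elvbw] -> 15 lines: ndaan pjsz arpp lgl ftdj lixx wpuza azae elvbw qqzzc ivbdu wim qduz pbbl pph
Hunk 4: at line 2 remove [lgl,ftdj,lixx] add [grt,wlxli] -> 14 lines: ndaan pjsz arpp grt wlxli wpuza azae elvbw qqzzc ivbdu wim qduz pbbl pph
Final line 11: wim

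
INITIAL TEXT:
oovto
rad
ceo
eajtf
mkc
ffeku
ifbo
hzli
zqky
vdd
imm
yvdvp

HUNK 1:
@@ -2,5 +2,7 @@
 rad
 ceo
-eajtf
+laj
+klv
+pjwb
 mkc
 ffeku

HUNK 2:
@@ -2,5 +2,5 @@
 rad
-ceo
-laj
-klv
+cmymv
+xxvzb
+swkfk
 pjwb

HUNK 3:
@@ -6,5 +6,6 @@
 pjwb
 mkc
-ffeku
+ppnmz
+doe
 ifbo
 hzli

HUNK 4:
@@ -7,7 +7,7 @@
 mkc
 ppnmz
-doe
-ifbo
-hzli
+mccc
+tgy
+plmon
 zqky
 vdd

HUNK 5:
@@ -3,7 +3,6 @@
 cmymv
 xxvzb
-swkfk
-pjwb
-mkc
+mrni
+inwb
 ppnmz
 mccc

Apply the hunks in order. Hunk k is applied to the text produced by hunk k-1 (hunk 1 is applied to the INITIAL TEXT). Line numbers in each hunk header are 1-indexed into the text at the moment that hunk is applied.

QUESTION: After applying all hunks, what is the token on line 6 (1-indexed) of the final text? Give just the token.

Answer: inwb

Derivation:
Hunk 1: at line 2 remove [eajtf] add [laj,klv,pjwb] -> 14 lines: oovto rad ceo laj klv pjwb mkc ffeku ifbo hzli zqky vdd imm yvdvp
Hunk 2: at line 2 remove [ceo,laj,klv] add [cmymv,xxvzb,swkfk] -> 14 lines: oovto rad cmymv xxvzb swkfk pjwb mkc ffeku ifbo hzli zqky vdd imm yvdvp
Hunk 3: at line 6 remove [ffeku] add [ppnmz,doe] -> 15 lines: oovto rad cmymv xxvzb swkfk pjwb mkc ppnmz doe ifbo hzli zqky vdd imm yvdvp
Hunk 4: at line 7 remove [doe,ifbo,hzli] add [mccc,tgy,plmon] -> 15 lines: oovto rad cmymv xxvzb swkfk pjwb mkc ppnmz mccc tgy plmon zqky vdd imm yvdvp
Hunk 5: at line 3 remove [swkfk,pjwb,mkc] add [mrni,inwb] -> 14 lines: oovto rad cmymv xxvzb mrni inwb ppnmz mccc tgy plmon zqky vdd imm yvdvp
Final line 6: inwb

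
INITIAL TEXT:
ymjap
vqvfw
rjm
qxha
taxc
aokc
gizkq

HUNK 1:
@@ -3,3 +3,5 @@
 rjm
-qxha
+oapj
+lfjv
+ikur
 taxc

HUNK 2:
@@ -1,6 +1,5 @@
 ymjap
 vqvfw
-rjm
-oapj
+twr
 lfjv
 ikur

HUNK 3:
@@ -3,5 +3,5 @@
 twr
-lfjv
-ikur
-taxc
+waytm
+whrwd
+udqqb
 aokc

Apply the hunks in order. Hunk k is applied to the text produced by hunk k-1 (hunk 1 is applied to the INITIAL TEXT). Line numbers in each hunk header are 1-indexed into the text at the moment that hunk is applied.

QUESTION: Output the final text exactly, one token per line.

Answer: ymjap
vqvfw
twr
waytm
whrwd
udqqb
aokc
gizkq

Derivation:
Hunk 1: at line 3 remove [qxha] add [oapj,lfjv,ikur] -> 9 lines: ymjap vqvfw rjm oapj lfjv ikur taxc aokc gizkq
Hunk 2: at line 1 remove [rjm,oapj] add [twr] -> 8 lines: ymjap vqvfw twr lfjv ikur taxc aokc gizkq
Hunk 3: at line 3 remove [lfjv,ikur,taxc] add [waytm,whrwd,udqqb] -> 8 lines: ymjap vqvfw twr waytm whrwd udqqb aokc gizkq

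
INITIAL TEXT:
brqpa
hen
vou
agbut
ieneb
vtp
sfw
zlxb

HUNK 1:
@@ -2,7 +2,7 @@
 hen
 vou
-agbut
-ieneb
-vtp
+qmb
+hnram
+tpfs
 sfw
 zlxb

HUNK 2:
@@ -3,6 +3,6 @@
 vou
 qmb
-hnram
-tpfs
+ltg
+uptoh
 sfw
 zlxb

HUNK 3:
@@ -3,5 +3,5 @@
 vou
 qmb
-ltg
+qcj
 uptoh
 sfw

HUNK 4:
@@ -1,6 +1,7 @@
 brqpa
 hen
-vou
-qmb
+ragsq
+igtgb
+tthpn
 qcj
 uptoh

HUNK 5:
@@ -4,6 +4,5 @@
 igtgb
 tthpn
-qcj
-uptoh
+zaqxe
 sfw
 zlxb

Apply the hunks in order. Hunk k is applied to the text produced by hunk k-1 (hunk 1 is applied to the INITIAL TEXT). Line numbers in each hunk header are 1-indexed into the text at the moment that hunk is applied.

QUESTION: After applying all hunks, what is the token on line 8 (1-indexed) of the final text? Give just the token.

Hunk 1: at line 2 remove [agbut,ieneb,vtp] add [qmb,hnram,tpfs] -> 8 lines: brqpa hen vou qmb hnram tpfs sfw zlxb
Hunk 2: at line 3 remove [hnram,tpfs] add [ltg,uptoh] -> 8 lines: brqpa hen vou qmb ltg uptoh sfw zlxb
Hunk 3: at line 3 remove [ltg] add [qcj] -> 8 lines: brqpa hen vou qmb qcj uptoh sfw zlxb
Hunk 4: at line 1 remove [vou,qmb] add [ragsq,igtgb,tthpn] -> 9 lines: brqpa hen ragsq igtgb tthpn qcj uptoh sfw zlxb
Hunk 5: at line 4 remove [qcj,uptoh] add [zaqxe] -> 8 lines: brqpa hen ragsq igtgb tthpn zaqxe sfw zlxb
Final line 8: zlxb

Answer: zlxb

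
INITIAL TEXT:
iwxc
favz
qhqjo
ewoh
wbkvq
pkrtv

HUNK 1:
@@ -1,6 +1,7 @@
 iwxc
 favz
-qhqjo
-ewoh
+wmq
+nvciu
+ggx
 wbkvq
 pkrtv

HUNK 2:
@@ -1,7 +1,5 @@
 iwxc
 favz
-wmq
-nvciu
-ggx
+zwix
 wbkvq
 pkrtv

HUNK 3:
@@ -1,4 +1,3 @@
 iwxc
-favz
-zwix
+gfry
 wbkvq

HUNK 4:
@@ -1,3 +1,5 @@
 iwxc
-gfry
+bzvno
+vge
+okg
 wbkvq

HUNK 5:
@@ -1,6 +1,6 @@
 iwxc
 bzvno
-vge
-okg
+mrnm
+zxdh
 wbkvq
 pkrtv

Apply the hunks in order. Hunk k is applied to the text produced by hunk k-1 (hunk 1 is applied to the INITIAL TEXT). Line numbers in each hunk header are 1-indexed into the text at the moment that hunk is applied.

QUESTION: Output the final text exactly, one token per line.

Answer: iwxc
bzvno
mrnm
zxdh
wbkvq
pkrtv

Derivation:
Hunk 1: at line 1 remove [qhqjo,ewoh] add [wmq,nvciu,ggx] -> 7 lines: iwxc favz wmq nvciu ggx wbkvq pkrtv
Hunk 2: at line 1 remove [wmq,nvciu,ggx] add [zwix] -> 5 lines: iwxc favz zwix wbkvq pkrtv
Hunk 3: at line 1 remove [favz,zwix] add [gfry] -> 4 lines: iwxc gfry wbkvq pkrtv
Hunk 4: at line 1 remove [gfry] add [bzvno,vge,okg] -> 6 lines: iwxc bzvno vge okg wbkvq pkrtv
Hunk 5: at line 1 remove [vge,okg] add [mrnm,zxdh] -> 6 lines: iwxc bzvno mrnm zxdh wbkvq pkrtv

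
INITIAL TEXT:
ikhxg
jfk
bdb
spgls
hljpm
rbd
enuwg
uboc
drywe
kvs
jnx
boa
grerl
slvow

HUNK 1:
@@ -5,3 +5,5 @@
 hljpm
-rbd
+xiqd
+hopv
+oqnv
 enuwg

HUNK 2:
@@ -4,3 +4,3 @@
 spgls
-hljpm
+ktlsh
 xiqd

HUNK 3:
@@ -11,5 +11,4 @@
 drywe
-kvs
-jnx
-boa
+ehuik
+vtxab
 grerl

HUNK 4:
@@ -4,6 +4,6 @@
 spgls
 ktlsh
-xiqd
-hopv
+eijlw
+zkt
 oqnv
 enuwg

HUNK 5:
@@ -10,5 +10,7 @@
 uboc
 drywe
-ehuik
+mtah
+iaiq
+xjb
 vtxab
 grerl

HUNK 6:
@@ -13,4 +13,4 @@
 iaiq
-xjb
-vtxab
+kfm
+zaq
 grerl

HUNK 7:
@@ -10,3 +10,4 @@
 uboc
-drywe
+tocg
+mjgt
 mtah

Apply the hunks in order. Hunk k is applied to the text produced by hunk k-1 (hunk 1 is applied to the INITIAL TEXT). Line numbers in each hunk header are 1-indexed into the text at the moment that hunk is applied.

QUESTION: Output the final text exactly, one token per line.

Hunk 1: at line 5 remove [rbd] add [xiqd,hopv,oqnv] -> 16 lines: ikhxg jfk bdb spgls hljpm xiqd hopv oqnv enuwg uboc drywe kvs jnx boa grerl slvow
Hunk 2: at line 4 remove [hljpm] add [ktlsh] -> 16 lines: ikhxg jfk bdb spgls ktlsh xiqd hopv oqnv enuwg uboc drywe kvs jnx boa grerl slvow
Hunk 3: at line 11 remove [kvs,jnx,boa] add [ehuik,vtxab] -> 15 lines: ikhxg jfk bdb spgls ktlsh xiqd hopv oqnv enuwg uboc drywe ehuik vtxab grerl slvow
Hunk 4: at line 4 remove [xiqd,hopv] add [eijlw,zkt] -> 15 lines: ikhxg jfk bdb spgls ktlsh eijlw zkt oqnv enuwg uboc drywe ehuik vtxab grerl slvow
Hunk 5: at line 10 remove [ehuik] add [mtah,iaiq,xjb] -> 17 lines: ikhxg jfk bdb spgls ktlsh eijlw zkt oqnv enuwg uboc drywe mtah iaiq xjb vtxab grerl slvow
Hunk 6: at line 13 remove [xjb,vtxab] add [kfm,zaq] -> 17 lines: ikhxg jfk bdb spgls ktlsh eijlw zkt oqnv enuwg uboc drywe mtah iaiq kfm zaq grerl slvow
Hunk 7: at line 10 remove [drywe] add [tocg,mjgt] -> 18 lines: ikhxg jfk bdb spgls ktlsh eijlw zkt oqnv enuwg uboc tocg mjgt mtah iaiq kfm zaq grerl slvow

Answer: ikhxg
jfk
bdb
spgls
ktlsh
eijlw
zkt
oqnv
enuwg
uboc
tocg
mjgt
mtah
iaiq
kfm
zaq
grerl
slvow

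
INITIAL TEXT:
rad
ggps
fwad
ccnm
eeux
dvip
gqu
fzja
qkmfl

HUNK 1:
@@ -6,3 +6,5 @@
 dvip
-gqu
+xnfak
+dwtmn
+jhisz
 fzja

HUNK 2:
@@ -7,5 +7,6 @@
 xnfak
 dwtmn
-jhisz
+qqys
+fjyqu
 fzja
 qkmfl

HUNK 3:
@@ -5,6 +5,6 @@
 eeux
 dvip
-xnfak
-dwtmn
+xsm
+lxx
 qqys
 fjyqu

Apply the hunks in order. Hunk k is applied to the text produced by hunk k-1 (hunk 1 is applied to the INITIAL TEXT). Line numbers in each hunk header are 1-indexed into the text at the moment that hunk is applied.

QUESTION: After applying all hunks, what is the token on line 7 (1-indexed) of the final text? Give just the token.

Hunk 1: at line 6 remove [gqu] add [xnfak,dwtmn,jhisz] -> 11 lines: rad ggps fwad ccnm eeux dvip xnfak dwtmn jhisz fzja qkmfl
Hunk 2: at line 7 remove [jhisz] add [qqys,fjyqu] -> 12 lines: rad ggps fwad ccnm eeux dvip xnfak dwtmn qqys fjyqu fzja qkmfl
Hunk 3: at line 5 remove [xnfak,dwtmn] add [xsm,lxx] -> 12 lines: rad ggps fwad ccnm eeux dvip xsm lxx qqys fjyqu fzja qkmfl
Final line 7: xsm

Answer: xsm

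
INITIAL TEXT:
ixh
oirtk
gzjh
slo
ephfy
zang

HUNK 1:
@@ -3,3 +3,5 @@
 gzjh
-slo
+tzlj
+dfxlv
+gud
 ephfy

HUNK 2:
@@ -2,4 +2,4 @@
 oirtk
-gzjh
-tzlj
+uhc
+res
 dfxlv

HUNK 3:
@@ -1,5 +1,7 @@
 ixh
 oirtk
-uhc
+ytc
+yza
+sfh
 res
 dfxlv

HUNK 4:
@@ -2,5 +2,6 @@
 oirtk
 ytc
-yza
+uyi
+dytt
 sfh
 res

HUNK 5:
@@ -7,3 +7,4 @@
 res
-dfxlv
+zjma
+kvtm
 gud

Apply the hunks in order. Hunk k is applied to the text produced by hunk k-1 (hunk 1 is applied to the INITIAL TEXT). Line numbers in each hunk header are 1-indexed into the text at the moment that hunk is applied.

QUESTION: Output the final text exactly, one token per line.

Answer: ixh
oirtk
ytc
uyi
dytt
sfh
res
zjma
kvtm
gud
ephfy
zang

Derivation:
Hunk 1: at line 3 remove [slo] add [tzlj,dfxlv,gud] -> 8 lines: ixh oirtk gzjh tzlj dfxlv gud ephfy zang
Hunk 2: at line 2 remove [gzjh,tzlj] add [uhc,res] -> 8 lines: ixh oirtk uhc res dfxlv gud ephfy zang
Hunk 3: at line 1 remove [uhc] add [ytc,yza,sfh] -> 10 lines: ixh oirtk ytc yza sfh res dfxlv gud ephfy zang
Hunk 4: at line 2 remove [yza] add [uyi,dytt] -> 11 lines: ixh oirtk ytc uyi dytt sfh res dfxlv gud ephfy zang
Hunk 5: at line 7 remove [dfxlv] add [zjma,kvtm] -> 12 lines: ixh oirtk ytc uyi dytt sfh res zjma kvtm gud ephfy zang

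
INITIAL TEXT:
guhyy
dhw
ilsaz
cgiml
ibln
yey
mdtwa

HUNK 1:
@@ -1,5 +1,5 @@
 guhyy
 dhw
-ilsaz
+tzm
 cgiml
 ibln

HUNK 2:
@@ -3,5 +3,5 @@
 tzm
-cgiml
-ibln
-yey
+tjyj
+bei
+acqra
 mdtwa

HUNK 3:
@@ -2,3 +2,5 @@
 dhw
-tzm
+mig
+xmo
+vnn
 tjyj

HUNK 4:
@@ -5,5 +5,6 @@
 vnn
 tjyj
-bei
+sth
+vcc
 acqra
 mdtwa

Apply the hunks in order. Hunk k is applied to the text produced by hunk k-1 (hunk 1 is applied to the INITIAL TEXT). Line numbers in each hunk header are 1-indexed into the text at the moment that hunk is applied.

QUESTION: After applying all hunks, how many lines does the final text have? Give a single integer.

Answer: 10

Derivation:
Hunk 1: at line 1 remove [ilsaz] add [tzm] -> 7 lines: guhyy dhw tzm cgiml ibln yey mdtwa
Hunk 2: at line 3 remove [cgiml,ibln,yey] add [tjyj,bei,acqra] -> 7 lines: guhyy dhw tzm tjyj bei acqra mdtwa
Hunk 3: at line 2 remove [tzm] add [mig,xmo,vnn] -> 9 lines: guhyy dhw mig xmo vnn tjyj bei acqra mdtwa
Hunk 4: at line 5 remove [bei] add [sth,vcc] -> 10 lines: guhyy dhw mig xmo vnn tjyj sth vcc acqra mdtwa
Final line count: 10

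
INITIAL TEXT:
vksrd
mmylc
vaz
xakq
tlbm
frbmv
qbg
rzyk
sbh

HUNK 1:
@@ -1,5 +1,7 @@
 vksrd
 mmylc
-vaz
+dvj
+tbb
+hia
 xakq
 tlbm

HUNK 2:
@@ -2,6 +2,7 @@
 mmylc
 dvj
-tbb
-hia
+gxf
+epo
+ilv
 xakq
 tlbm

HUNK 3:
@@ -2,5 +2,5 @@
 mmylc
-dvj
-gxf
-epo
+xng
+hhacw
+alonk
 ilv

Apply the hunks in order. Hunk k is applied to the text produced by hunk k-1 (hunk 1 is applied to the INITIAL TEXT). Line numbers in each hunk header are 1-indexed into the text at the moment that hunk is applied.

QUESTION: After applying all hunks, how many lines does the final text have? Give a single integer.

Answer: 12

Derivation:
Hunk 1: at line 1 remove [vaz] add [dvj,tbb,hia] -> 11 lines: vksrd mmylc dvj tbb hia xakq tlbm frbmv qbg rzyk sbh
Hunk 2: at line 2 remove [tbb,hia] add [gxf,epo,ilv] -> 12 lines: vksrd mmylc dvj gxf epo ilv xakq tlbm frbmv qbg rzyk sbh
Hunk 3: at line 2 remove [dvj,gxf,epo] add [xng,hhacw,alonk] -> 12 lines: vksrd mmylc xng hhacw alonk ilv xakq tlbm frbmv qbg rzyk sbh
Final line count: 12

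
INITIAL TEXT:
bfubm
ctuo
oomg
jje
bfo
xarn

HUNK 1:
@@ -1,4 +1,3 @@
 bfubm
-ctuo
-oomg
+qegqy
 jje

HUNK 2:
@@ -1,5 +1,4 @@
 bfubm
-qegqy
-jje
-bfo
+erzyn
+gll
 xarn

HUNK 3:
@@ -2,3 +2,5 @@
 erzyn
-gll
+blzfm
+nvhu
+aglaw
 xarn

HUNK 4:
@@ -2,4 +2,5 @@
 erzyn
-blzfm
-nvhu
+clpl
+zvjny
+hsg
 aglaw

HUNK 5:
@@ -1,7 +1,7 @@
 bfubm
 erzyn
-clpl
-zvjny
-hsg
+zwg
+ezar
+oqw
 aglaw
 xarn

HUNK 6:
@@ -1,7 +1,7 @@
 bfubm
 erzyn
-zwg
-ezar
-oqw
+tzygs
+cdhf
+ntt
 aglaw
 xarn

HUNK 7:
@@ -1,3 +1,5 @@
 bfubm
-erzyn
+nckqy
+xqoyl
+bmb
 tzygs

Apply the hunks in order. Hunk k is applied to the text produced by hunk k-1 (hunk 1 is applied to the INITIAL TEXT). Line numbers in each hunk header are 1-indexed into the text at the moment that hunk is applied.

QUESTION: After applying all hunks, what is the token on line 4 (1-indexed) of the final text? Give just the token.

Hunk 1: at line 1 remove [ctuo,oomg] add [qegqy] -> 5 lines: bfubm qegqy jje bfo xarn
Hunk 2: at line 1 remove [qegqy,jje,bfo] add [erzyn,gll] -> 4 lines: bfubm erzyn gll xarn
Hunk 3: at line 2 remove [gll] add [blzfm,nvhu,aglaw] -> 6 lines: bfubm erzyn blzfm nvhu aglaw xarn
Hunk 4: at line 2 remove [blzfm,nvhu] add [clpl,zvjny,hsg] -> 7 lines: bfubm erzyn clpl zvjny hsg aglaw xarn
Hunk 5: at line 1 remove [clpl,zvjny,hsg] add [zwg,ezar,oqw] -> 7 lines: bfubm erzyn zwg ezar oqw aglaw xarn
Hunk 6: at line 1 remove [zwg,ezar,oqw] add [tzygs,cdhf,ntt] -> 7 lines: bfubm erzyn tzygs cdhf ntt aglaw xarn
Hunk 7: at line 1 remove [erzyn] add [nckqy,xqoyl,bmb] -> 9 lines: bfubm nckqy xqoyl bmb tzygs cdhf ntt aglaw xarn
Final line 4: bmb

Answer: bmb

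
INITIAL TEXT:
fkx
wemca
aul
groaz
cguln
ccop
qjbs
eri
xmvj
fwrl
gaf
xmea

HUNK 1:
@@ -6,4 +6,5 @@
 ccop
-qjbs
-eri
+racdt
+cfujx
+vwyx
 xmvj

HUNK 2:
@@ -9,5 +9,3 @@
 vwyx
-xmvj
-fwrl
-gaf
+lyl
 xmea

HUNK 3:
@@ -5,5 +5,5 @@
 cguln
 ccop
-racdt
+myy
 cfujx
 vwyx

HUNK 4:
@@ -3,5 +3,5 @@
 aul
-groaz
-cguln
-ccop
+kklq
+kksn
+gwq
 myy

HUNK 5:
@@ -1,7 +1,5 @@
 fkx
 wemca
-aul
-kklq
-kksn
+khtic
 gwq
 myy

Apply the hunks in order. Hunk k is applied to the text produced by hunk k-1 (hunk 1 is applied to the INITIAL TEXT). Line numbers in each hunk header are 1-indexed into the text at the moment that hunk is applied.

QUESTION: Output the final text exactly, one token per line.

Hunk 1: at line 6 remove [qjbs,eri] add [racdt,cfujx,vwyx] -> 13 lines: fkx wemca aul groaz cguln ccop racdt cfujx vwyx xmvj fwrl gaf xmea
Hunk 2: at line 9 remove [xmvj,fwrl,gaf] add [lyl] -> 11 lines: fkx wemca aul groaz cguln ccop racdt cfujx vwyx lyl xmea
Hunk 3: at line 5 remove [racdt] add [myy] -> 11 lines: fkx wemca aul groaz cguln ccop myy cfujx vwyx lyl xmea
Hunk 4: at line 3 remove [groaz,cguln,ccop] add [kklq,kksn,gwq] -> 11 lines: fkx wemca aul kklq kksn gwq myy cfujx vwyx lyl xmea
Hunk 5: at line 1 remove [aul,kklq,kksn] add [khtic] -> 9 lines: fkx wemca khtic gwq myy cfujx vwyx lyl xmea

Answer: fkx
wemca
khtic
gwq
myy
cfujx
vwyx
lyl
xmea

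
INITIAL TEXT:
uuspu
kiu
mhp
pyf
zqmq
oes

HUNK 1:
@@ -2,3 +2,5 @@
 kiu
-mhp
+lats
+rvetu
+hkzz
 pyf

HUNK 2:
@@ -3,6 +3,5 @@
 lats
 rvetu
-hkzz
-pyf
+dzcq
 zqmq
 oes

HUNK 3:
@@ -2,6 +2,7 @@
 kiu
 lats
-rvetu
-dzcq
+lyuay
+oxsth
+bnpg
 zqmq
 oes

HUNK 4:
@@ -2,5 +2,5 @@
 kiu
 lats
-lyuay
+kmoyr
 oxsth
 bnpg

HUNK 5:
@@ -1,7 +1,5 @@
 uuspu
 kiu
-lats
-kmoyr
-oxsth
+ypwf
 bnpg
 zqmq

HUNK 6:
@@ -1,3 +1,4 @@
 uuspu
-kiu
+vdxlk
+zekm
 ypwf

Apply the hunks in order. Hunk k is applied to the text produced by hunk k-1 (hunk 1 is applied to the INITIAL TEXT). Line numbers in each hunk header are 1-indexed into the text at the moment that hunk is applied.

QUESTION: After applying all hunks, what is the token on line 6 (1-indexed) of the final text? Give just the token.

Hunk 1: at line 2 remove [mhp] add [lats,rvetu,hkzz] -> 8 lines: uuspu kiu lats rvetu hkzz pyf zqmq oes
Hunk 2: at line 3 remove [hkzz,pyf] add [dzcq] -> 7 lines: uuspu kiu lats rvetu dzcq zqmq oes
Hunk 3: at line 2 remove [rvetu,dzcq] add [lyuay,oxsth,bnpg] -> 8 lines: uuspu kiu lats lyuay oxsth bnpg zqmq oes
Hunk 4: at line 2 remove [lyuay] add [kmoyr] -> 8 lines: uuspu kiu lats kmoyr oxsth bnpg zqmq oes
Hunk 5: at line 1 remove [lats,kmoyr,oxsth] add [ypwf] -> 6 lines: uuspu kiu ypwf bnpg zqmq oes
Hunk 6: at line 1 remove [kiu] add [vdxlk,zekm] -> 7 lines: uuspu vdxlk zekm ypwf bnpg zqmq oes
Final line 6: zqmq

Answer: zqmq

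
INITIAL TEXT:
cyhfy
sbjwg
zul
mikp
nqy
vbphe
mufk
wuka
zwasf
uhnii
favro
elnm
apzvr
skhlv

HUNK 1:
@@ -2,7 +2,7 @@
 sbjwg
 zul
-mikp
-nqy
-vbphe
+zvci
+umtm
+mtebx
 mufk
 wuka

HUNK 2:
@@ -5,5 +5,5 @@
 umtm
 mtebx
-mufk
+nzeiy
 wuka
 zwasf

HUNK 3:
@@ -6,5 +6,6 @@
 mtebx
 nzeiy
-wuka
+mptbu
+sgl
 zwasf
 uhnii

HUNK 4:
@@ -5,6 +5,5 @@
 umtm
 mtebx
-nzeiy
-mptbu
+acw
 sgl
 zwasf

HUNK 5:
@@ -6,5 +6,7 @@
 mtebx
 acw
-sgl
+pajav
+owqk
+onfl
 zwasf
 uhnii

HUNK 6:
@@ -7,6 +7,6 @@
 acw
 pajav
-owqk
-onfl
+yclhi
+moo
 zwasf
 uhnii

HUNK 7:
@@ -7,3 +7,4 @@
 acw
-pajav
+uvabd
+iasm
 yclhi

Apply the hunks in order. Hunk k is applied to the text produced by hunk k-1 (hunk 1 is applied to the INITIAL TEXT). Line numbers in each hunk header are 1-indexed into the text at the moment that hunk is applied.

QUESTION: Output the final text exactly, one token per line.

Hunk 1: at line 2 remove [mikp,nqy,vbphe] add [zvci,umtm,mtebx] -> 14 lines: cyhfy sbjwg zul zvci umtm mtebx mufk wuka zwasf uhnii favro elnm apzvr skhlv
Hunk 2: at line 5 remove [mufk] add [nzeiy] -> 14 lines: cyhfy sbjwg zul zvci umtm mtebx nzeiy wuka zwasf uhnii favro elnm apzvr skhlv
Hunk 3: at line 6 remove [wuka] add [mptbu,sgl] -> 15 lines: cyhfy sbjwg zul zvci umtm mtebx nzeiy mptbu sgl zwasf uhnii favro elnm apzvr skhlv
Hunk 4: at line 5 remove [nzeiy,mptbu] add [acw] -> 14 lines: cyhfy sbjwg zul zvci umtm mtebx acw sgl zwasf uhnii favro elnm apzvr skhlv
Hunk 5: at line 6 remove [sgl] add [pajav,owqk,onfl] -> 16 lines: cyhfy sbjwg zul zvci umtm mtebx acw pajav owqk onfl zwasf uhnii favro elnm apzvr skhlv
Hunk 6: at line 7 remove [owqk,onfl] add [yclhi,moo] -> 16 lines: cyhfy sbjwg zul zvci umtm mtebx acw pajav yclhi moo zwasf uhnii favro elnm apzvr skhlv
Hunk 7: at line 7 remove [pajav] add [uvabd,iasm] -> 17 lines: cyhfy sbjwg zul zvci umtm mtebx acw uvabd iasm yclhi moo zwasf uhnii favro elnm apzvr skhlv

Answer: cyhfy
sbjwg
zul
zvci
umtm
mtebx
acw
uvabd
iasm
yclhi
moo
zwasf
uhnii
favro
elnm
apzvr
skhlv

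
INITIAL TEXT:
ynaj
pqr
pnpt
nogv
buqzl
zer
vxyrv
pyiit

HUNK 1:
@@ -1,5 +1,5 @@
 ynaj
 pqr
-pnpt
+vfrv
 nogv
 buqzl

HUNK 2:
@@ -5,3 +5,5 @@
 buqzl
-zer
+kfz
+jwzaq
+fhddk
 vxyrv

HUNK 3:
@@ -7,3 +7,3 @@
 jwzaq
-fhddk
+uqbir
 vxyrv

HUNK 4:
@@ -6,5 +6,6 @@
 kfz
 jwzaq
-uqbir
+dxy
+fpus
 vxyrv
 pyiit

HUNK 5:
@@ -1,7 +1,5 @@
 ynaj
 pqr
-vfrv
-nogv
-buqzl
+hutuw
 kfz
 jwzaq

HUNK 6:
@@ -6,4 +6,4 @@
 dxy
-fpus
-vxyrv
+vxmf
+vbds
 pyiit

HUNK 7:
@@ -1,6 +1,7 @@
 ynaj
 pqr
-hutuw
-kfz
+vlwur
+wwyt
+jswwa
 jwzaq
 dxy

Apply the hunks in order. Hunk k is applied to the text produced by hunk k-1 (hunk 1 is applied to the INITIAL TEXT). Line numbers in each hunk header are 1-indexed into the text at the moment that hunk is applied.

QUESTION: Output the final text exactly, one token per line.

Hunk 1: at line 1 remove [pnpt] add [vfrv] -> 8 lines: ynaj pqr vfrv nogv buqzl zer vxyrv pyiit
Hunk 2: at line 5 remove [zer] add [kfz,jwzaq,fhddk] -> 10 lines: ynaj pqr vfrv nogv buqzl kfz jwzaq fhddk vxyrv pyiit
Hunk 3: at line 7 remove [fhddk] add [uqbir] -> 10 lines: ynaj pqr vfrv nogv buqzl kfz jwzaq uqbir vxyrv pyiit
Hunk 4: at line 6 remove [uqbir] add [dxy,fpus] -> 11 lines: ynaj pqr vfrv nogv buqzl kfz jwzaq dxy fpus vxyrv pyiit
Hunk 5: at line 1 remove [vfrv,nogv,buqzl] add [hutuw] -> 9 lines: ynaj pqr hutuw kfz jwzaq dxy fpus vxyrv pyiit
Hunk 6: at line 6 remove [fpus,vxyrv] add [vxmf,vbds] -> 9 lines: ynaj pqr hutuw kfz jwzaq dxy vxmf vbds pyiit
Hunk 7: at line 1 remove [hutuw,kfz] add [vlwur,wwyt,jswwa] -> 10 lines: ynaj pqr vlwur wwyt jswwa jwzaq dxy vxmf vbds pyiit

Answer: ynaj
pqr
vlwur
wwyt
jswwa
jwzaq
dxy
vxmf
vbds
pyiit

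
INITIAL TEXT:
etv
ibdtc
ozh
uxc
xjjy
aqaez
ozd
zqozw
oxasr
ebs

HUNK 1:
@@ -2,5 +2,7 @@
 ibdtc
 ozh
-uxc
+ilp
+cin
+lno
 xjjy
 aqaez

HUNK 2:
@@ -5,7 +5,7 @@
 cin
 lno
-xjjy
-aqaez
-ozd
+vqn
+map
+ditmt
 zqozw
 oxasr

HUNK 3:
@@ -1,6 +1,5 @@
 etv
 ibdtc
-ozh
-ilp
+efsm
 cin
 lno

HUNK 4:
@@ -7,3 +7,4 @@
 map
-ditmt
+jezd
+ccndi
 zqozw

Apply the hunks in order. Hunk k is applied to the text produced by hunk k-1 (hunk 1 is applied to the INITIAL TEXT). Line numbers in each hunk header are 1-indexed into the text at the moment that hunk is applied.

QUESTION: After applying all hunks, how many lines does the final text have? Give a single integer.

Hunk 1: at line 2 remove [uxc] add [ilp,cin,lno] -> 12 lines: etv ibdtc ozh ilp cin lno xjjy aqaez ozd zqozw oxasr ebs
Hunk 2: at line 5 remove [xjjy,aqaez,ozd] add [vqn,map,ditmt] -> 12 lines: etv ibdtc ozh ilp cin lno vqn map ditmt zqozw oxasr ebs
Hunk 3: at line 1 remove [ozh,ilp] add [efsm] -> 11 lines: etv ibdtc efsm cin lno vqn map ditmt zqozw oxasr ebs
Hunk 4: at line 7 remove [ditmt] add [jezd,ccndi] -> 12 lines: etv ibdtc efsm cin lno vqn map jezd ccndi zqozw oxasr ebs
Final line count: 12

Answer: 12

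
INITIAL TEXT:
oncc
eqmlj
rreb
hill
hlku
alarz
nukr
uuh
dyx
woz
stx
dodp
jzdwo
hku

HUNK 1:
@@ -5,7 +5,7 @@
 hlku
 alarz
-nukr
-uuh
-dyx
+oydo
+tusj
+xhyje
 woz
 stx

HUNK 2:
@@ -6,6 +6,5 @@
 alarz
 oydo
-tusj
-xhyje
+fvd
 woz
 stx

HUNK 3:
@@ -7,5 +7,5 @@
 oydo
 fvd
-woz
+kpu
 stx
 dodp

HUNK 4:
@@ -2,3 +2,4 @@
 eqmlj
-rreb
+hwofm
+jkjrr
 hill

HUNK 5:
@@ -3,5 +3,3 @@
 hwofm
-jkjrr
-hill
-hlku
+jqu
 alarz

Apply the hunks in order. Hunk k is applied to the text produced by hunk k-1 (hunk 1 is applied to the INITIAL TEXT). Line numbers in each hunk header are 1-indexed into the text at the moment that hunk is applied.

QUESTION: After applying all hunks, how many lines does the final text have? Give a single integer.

Answer: 12

Derivation:
Hunk 1: at line 5 remove [nukr,uuh,dyx] add [oydo,tusj,xhyje] -> 14 lines: oncc eqmlj rreb hill hlku alarz oydo tusj xhyje woz stx dodp jzdwo hku
Hunk 2: at line 6 remove [tusj,xhyje] add [fvd] -> 13 lines: oncc eqmlj rreb hill hlku alarz oydo fvd woz stx dodp jzdwo hku
Hunk 3: at line 7 remove [woz] add [kpu] -> 13 lines: oncc eqmlj rreb hill hlku alarz oydo fvd kpu stx dodp jzdwo hku
Hunk 4: at line 2 remove [rreb] add [hwofm,jkjrr] -> 14 lines: oncc eqmlj hwofm jkjrr hill hlku alarz oydo fvd kpu stx dodp jzdwo hku
Hunk 5: at line 3 remove [jkjrr,hill,hlku] add [jqu] -> 12 lines: oncc eqmlj hwofm jqu alarz oydo fvd kpu stx dodp jzdwo hku
Final line count: 12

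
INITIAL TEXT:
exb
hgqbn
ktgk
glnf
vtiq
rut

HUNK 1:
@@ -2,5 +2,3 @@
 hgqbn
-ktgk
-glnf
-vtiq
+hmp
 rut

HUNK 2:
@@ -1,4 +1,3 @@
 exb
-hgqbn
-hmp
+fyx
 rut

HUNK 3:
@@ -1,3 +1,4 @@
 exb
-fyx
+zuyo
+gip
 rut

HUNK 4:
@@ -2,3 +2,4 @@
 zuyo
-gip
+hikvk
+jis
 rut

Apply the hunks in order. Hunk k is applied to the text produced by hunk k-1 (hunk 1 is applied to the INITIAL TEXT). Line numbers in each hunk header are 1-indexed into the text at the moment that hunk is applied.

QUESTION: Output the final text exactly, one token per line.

Hunk 1: at line 2 remove [ktgk,glnf,vtiq] add [hmp] -> 4 lines: exb hgqbn hmp rut
Hunk 2: at line 1 remove [hgqbn,hmp] add [fyx] -> 3 lines: exb fyx rut
Hunk 3: at line 1 remove [fyx] add [zuyo,gip] -> 4 lines: exb zuyo gip rut
Hunk 4: at line 2 remove [gip] add [hikvk,jis] -> 5 lines: exb zuyo hikvk jis rut

Answer: exb
zuyo
hikvk
jis
rut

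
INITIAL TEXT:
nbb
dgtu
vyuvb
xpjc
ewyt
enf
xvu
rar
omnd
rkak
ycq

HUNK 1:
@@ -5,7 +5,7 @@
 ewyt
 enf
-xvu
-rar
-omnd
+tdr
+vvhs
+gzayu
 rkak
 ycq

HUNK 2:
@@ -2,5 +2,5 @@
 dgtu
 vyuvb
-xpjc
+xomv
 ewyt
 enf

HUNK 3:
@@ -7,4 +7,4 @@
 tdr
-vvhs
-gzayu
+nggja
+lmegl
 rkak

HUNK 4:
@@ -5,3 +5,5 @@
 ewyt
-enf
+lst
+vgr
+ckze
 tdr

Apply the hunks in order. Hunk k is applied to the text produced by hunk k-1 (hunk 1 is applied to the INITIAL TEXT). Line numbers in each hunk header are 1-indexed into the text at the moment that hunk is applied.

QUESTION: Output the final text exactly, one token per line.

Answer: nbb
dgtu
vyuvb
xomv
ewyt
lst
vgr
ckze
tdr
nggja
lmegl
rkak
ycq

Derivation:
Hunk 1: at line 5 remove [xvu,rar,omnd] add [tdr,vvhs,gzayu] -> 11 lines: nbb dgtu vyuvb xpjc ewyt enf tdr vvhs gzayu rkak ycq
Hunk 2: at line 2 remove [xpjc] add [xomv] -> 11 lines: nbb dgtu vyuvb xomv ewyt enf tdr vvhs gzayu rkak ycq
Hunk 3: at line 7 remove [vvhs,gzayu] add [nggja,lmegl] -> 11 lines: nbb dgtu vyuvb xomv ewyt enf tdr nggja lmegl rkak ycq
Hunk 4: at line 5 remove [enf] add [lst,vgr,ckze] -> 13 lines: nbb dgtu vyuvb xomv ewyt lst vgr ckze tdr nggja lmegl rkak ycq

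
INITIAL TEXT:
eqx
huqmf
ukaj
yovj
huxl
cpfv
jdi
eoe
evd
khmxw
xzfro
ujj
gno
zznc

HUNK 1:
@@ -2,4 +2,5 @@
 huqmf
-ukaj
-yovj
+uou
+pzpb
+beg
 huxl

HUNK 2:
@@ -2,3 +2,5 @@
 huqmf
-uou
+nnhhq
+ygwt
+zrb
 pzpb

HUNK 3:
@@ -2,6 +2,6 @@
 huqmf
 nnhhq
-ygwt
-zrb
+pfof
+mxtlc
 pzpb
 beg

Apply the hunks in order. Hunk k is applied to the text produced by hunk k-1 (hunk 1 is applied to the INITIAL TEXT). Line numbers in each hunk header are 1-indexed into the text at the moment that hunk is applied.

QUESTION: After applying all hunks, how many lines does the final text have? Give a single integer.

Hunk 1: at line 2 remove [ukaj,yovj] add [uou,pzpb,beg] -> 15 lines: eqx huqmf uou pzpb beg huxl cpfv jdi eoe evd khmxw xzfro ujj gno zznc
Hunk 2: at line 2 remove [uou] add [nnhhq,ygwt,zrb] -> 17 lines: eqx huqmf nnhhq ygwt zrb pzpb beg huxl cpfv jdi eoe evd khmxw xzfro ujj gno zznc
Hunk 3: at line 2 remove [ygwt,zrb] add [pfof,mxtlc] -> 17 lines: eqx huqmf nnhhq pfof mxtlc pzpb beg huxl cpfv jdi eoe evd khmxw xzfro ujj gno zznc
Final line count: 17

Answer: 17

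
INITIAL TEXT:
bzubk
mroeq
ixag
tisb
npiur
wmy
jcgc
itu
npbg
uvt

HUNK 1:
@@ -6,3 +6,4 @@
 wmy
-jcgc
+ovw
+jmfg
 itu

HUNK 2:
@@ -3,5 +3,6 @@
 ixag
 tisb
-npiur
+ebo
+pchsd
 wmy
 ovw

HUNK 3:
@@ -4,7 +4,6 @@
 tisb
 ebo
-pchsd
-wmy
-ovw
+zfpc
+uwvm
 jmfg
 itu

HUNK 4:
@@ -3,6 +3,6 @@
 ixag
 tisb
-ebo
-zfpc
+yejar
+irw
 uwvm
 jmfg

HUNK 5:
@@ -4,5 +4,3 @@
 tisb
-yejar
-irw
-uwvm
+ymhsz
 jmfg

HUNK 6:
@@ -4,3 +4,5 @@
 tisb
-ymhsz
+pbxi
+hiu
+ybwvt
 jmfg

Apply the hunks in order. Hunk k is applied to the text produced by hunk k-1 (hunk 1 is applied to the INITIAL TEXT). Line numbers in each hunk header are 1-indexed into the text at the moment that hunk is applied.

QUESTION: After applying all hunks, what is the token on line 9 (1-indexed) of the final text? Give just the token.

Answer: itu

Derivation:
Hunk 1: at line 6 remove [jcgc] add [ovw,jmfg] -> 11 lines: bzubk mroeq ixag tisb npiur wmy ovw jmfg itu npbg uvt
Hunk 2: at line 3 remove [npiur] add [ebo,pchsd] -> 12 lines: bzubk mroeq ixag tisb ebo pchsd wmy ovw jmfg itu npbg uvt
Hunk 3: at line 4 remove [pchsd,wmy,ovw] add [zfpc,uwvm] -> 11 lines: bzubk mroeq ixag tisb ebo zfpc uwvm jmfg itu npbg uvt
Hunk 4: at line 3 remove [ebo,zfpc] add [yejar,irw] -> 11 lines: bzubk mroeq ixag tisb yejar irw uwvm jmfg itu npbg uvt
Hunk 5: at line 4 remove [yejar,irw,uwvm] add [ymhsz] -> 9 lines: bzubk mroeq ixag tisb ymhsz jmfg itu npbg uvt
Hunk 6: at line 4 remove [ymhsz] add [pbxi,hiu,ybwvt] -> 11 lines: bzubk mroeq ixag tisb pbxi hiu ybwvt jmfg itu npbg uvt
Final line 9: itu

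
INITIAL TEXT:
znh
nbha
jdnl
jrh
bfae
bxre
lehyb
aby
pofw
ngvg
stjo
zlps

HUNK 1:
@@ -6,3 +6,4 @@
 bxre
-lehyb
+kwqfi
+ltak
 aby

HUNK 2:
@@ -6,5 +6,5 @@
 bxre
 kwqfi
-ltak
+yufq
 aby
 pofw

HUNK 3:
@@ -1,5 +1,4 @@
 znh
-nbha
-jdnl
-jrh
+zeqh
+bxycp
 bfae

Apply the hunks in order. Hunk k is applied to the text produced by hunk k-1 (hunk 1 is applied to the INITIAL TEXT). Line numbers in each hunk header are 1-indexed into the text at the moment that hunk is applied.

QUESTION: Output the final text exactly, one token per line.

Hunk 1: at line 6 remove [lehyb] add [kwqfi,ltak] -> 13 lines: znh nbha jdnl jrh bfae bxre kwqfi ltak aby pofw ngvg stjo zlps
Hunk 2: at line 6 remove [ltak] add [yufq] -> 13 lines: znh nbha jdnl jrh bfae bxre kwqfi yufq aby pofw ngvg stjo zlps
Hunk 3: at line 1 remove [nbha,jdnl,jrh] add [zeqh,bxycp] -> 12 lines: znh zeqh bxycp bfae bxre kwqfi yufq aby pofw ngvg stjo zlps

Answer: znh
zeqh
bxycp
bfae
bxre
kwqfi
yufq
aby
pofw
ngvg
stjo
zlps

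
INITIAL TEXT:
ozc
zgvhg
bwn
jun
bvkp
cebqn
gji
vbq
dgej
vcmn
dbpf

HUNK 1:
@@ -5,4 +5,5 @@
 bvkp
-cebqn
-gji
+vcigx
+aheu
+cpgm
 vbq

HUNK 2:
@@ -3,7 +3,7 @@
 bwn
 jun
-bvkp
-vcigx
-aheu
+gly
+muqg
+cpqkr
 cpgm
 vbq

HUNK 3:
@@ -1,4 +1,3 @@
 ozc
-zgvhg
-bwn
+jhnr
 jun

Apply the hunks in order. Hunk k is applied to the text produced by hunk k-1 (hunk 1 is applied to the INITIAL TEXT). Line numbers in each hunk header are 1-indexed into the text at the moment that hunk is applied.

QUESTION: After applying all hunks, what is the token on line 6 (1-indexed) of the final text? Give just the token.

Hunk 1: at line 5 remove [cebqn,gji] add [vcigx,aheu,cpgm] -> 12 lines: ozc zgvhg bwn jun bvkp vcigx aheu cpgm vbq dgej vcmn dbpf
Hunk 2: at line 3 remove [bvkp,vcigx,aheu] add [gly,muqg,cpqkr] -> 12 lines: ozc zgvhg bwn jun gly muqg cpqkr cpgm vbq dgej vcmn dbpf
Hunk 3: at line 1 remove [zgvhg,bwn] add [jhnr] -> 11 lines: ozc jhnr jun gly muqg cpqkr cpgm vbq dgej vcmn dbpf
Final line 6: cpqkr

Answer: cpqkr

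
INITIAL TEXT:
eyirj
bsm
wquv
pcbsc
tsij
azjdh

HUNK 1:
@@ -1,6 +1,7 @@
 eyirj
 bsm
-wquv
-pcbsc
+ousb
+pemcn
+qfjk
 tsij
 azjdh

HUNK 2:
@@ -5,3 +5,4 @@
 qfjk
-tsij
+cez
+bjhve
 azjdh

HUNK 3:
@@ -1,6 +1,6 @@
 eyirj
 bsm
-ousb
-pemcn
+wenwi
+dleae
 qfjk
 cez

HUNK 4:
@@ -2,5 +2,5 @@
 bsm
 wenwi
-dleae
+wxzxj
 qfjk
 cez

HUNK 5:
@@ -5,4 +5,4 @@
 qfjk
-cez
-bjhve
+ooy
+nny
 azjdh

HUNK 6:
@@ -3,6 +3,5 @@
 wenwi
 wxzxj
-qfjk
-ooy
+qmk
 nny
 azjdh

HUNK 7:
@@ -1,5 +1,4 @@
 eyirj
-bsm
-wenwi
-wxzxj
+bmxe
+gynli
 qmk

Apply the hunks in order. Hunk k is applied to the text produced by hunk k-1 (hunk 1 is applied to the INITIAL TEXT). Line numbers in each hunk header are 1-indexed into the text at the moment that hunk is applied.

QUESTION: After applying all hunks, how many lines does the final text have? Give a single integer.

Answer: 6

Derivation:
Hunk 1: at line 1 remove [wquv,pcbsc] add [ousb,pemcn,qfjk] -> 7 lines: eyirj bsm ousb pemcn qfjk tsij azjdh
Hunk 2: at line 5 remove [tsij] add [cez,bjhve] -> 8 lines: eyirj bsm ousb pemcn qfjk cez bjhve azjdh
Hunk 3: at line 1 remove [ousb,pemcn] add [wenwi,dleae] -> 8 lines: eyirj bsm wenwi dleae qfjk cez bjhve azjdh
Hunk 4: at line 2 remove [dleae] add [wxzxj] -> 8 lines: eyirj bsm wenwi wxzxj qfjk cez bjhve azjdh
Hunk 5: at line 5 remove [cez,bjhve] add [ooy,nny] -> 8 lines: eyirj bsm wenwi wxzxj qfjk ooy nny azjdh
Hunk 6: at line 3 remove [qfjk,ooy] add [qmk] -> 7 lines: eyirj bsm wenwi wxzxj qmk nny azjdh
Hunk 7: at line 1 remove [bsm,wenwi,wxzxj] add [bmxe,gynli] -> 6 lines: eyirj bmxe gynli qmk nny azjdh
Final line count: 6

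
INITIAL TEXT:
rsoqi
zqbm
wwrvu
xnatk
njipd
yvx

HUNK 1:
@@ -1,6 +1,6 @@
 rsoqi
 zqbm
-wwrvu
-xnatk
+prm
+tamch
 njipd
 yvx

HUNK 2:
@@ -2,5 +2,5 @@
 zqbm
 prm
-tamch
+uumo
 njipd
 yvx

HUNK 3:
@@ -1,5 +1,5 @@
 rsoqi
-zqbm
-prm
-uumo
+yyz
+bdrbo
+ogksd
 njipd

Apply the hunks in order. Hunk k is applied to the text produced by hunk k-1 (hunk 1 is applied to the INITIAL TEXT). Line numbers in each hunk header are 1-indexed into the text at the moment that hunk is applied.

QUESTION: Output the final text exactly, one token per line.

Hunk 1: at line 1 remove [wwrvu,xnatk] add [prm,tamch] -> 6 lines: rsoqi zqbm prm tamch njipd yvx
Hunk 2: at line 2 remove [tamch] add [uumo] -> 6 lines: rsoqi zqbm prm uumo njipd yvx
Hunk 3: at line 1 remove [zqbm,prm,uumo] add [yyz,bdrbo,ogksd] -> 6 lines: rsoqi yyz bdrbo ogksd njipd yvx

Answer: rsoqi
yyz
bdrbo
ogksd
njipd
yvx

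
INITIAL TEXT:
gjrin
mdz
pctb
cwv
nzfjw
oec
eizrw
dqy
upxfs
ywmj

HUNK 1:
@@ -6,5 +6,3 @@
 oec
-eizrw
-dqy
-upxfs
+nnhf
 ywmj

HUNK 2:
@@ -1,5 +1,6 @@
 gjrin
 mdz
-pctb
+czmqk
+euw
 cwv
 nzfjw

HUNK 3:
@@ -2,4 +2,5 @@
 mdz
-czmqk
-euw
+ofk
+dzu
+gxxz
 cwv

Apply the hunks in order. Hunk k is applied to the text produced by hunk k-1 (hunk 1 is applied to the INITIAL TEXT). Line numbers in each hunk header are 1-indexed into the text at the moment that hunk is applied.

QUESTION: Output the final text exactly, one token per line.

Hunk 1: at line 6 remove [eizrw,dqy,upxfs] add [nnhf] -> 8 lines: gjrin mdz pctb cwv nzfjw oec nnhf ywmj
Hunk 2: at line 1 remove [pctb] add [czmqk,euw] -> 9 lines: gjrin mdz czmqk euw cwv nzfjw oec nnhf ywmj
Hunk 3: at line 2 remove [czmqk,euw] add [ofk,dzu,gxxz] -> 10 lines: gjrin mdz ofk dzu gxxz cwv nzfjw oec nnhf ywmj

Answer: gjrin
mdz
ofk
dzu
gxxz
cwv
nzfjw
oec
nnhf
ywmj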